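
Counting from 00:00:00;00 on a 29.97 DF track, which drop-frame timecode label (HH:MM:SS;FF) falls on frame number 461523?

04:16:39;15

Ten DF minutes hold 17982 frames, so frame 461523 lies in block 25 (frames 449550–467531) with 11973 frames into that block.
The block's first minute is 1800 frames and the rest 1798 each; 11973 frames reaches minute 6, so 25 × 18 + 6 × 2 = 462 labels have been skipped so far.
Adding those back, label number 461523 + 462 = 461985 at 30 labels/s is 15399 s + 15 f = 4 h 16 min 39 s frame 15, i.e. 04:16:39;15.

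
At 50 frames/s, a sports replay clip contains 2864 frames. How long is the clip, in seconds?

Running time = 2864 / (50) = 57.28 s.

57.28 seconds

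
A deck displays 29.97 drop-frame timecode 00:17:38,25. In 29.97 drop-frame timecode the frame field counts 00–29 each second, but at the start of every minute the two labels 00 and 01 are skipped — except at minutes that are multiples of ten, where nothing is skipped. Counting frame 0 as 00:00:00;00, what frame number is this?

As if non-drop at 30 labels/s: (0 × 3600 + 17 × 60 + 38) × 30 + 25 = 31765.
Minute boundaries passed: 17; those not divisible by 10: 17 − 1 = 16; dropped labels = 2 × 16 = 32.
Actual frame index = 31765 − 32 = 31733.

31733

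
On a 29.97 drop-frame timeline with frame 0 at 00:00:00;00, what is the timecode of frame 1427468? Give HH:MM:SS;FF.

Each 10-minute DF block holds 10 × 60 × 30 − 9 × 2 = 17982 frames. 1427468 ÷ 17982 → 79 full blocks, remainder 6890.
Within the partial block the first minute is 1800 frames and each further minute 1798, so 3 further minute boundaries passed. Total skipped labels = 18 × 79 + 2 × 3 = 1428.
Non-drop label index = 1427468 + 1428 = 1428896; at 30 labels/s that is 13:13:49:26, i.e. DF 13:13:49;26.

13:13:49;26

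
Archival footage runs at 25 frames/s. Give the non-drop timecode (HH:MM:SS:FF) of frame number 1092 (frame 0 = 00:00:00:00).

00:00:43:17

1092 ÷ 25 = 43 full seconds, remainder 17 frames.
43 s = 0 h 0 min 43 s.
Timecode: 00:00:43:17.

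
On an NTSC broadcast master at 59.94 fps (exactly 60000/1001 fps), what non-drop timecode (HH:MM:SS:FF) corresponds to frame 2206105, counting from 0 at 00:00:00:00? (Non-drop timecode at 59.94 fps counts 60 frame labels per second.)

10:12:48:25

2206105 ÷ 60 = 36768 full seconds, remainder 25 frames.
36768 s = 10 h 12 min 48 s.
Timecode: 10:12:48:25.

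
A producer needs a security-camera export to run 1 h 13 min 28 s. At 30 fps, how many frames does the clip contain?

132240 frames

1 h 13 min 28 s = 4408 s.
Frames = 4408 × 30 = 132240.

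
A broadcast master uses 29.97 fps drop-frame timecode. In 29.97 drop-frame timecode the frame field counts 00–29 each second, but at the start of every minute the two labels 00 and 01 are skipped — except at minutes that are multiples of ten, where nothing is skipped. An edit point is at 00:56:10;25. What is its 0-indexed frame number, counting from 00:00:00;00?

101023

As if non-drop at 30 labels/s: (0 × 3600 + 56 × 60 + 10) × 30 + 25 = 101125.
Minute boundaries passed: 56; those not divisible by 10: 56 − 5 = 51; dropped labels = 2 × 51 = 102.
Actual frame index = 101125 − 102 = 101023.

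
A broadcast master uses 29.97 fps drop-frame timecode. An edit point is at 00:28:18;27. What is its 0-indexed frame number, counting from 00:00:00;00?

50915

Complete 10-minute blocks: 2, each 17982 frames → 35964.
Remaining 8 whole minutes in the current block: 1800 + 7 × 1798 = 14386 frames.
Within the current minute: 18 × 30 + 27 − 2 = 565 (labels ;00/;01 skipped at this minute). Total = 35964 + 14386 + 565 = 50915.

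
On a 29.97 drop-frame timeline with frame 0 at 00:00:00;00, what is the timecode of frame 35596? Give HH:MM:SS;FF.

Each 10-minute DF block holds 10 × 60 × 30 − 9 × 2 = 17982 frames. 35596 ÷ 17982 → 1 full block, remainder 17614.
Within the partial block the first minute is 1800 frames and each further minute 1798, so 9 further minute boundaries passed. Total skipped labels = 18 × 1 + 2 × 9 = 36.
Non-drop label index = 35596 + 36 = 35632; at 30 labels/s that is 00:19:47:22, i.e. DF 00:19:47;22.

00:19:47;22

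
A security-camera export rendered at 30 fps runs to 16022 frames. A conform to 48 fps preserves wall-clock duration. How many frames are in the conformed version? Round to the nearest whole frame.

Frames at target rate = 16022 × (48) / (30) = 128176/5 ≈ 25635.200.
Nearest whole frame: 25635.

25635 frames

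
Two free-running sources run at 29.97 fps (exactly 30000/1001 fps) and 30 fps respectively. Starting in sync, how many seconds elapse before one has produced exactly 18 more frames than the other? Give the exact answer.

600.6 seconds

The gap grows by |30 − 30000/1001| = 30/1001 frames per second.
Time for a 18-frame gap: 18 ÷ (30/1001) = 600.6 s.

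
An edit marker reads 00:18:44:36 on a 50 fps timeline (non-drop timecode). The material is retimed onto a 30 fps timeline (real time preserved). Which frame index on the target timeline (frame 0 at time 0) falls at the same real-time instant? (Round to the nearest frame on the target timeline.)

frame 33742

Source frame index: (0×3600 + 18×60 + 44) × 50 + 36 = 56236.
Real time: 56236 / (50) = 28118/25 s.
Target frame: (28118/25) × (30) = 168708/5 ≈ 33741.600 → 33742.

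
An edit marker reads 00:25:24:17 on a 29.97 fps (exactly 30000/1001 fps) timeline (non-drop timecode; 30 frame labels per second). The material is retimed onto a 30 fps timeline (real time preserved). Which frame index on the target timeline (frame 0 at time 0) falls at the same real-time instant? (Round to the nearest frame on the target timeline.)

frame 45783

Source frame index: (0×3600 + 25×60 + 24) × 30 + 17 = 45737.
Real time: 45737 / (30000/1001) = 45782737/30000 s.
Target frame: (45782737/30000) × (30) = 45782737/1000 ≈ 45782.737 → 45783.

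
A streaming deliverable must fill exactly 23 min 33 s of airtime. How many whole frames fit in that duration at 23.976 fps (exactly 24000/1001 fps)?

33878 frames

23 min 33 s = 1413 s.
Frames = 1413 × 24000/1001 = 33912000/1001 ≈ 33878.1219.
Complete frames: 33878.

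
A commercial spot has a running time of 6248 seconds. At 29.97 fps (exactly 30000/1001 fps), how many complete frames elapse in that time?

Frames = 6248 × 30000/1001 = 17040000/91 ≈ 187252.7473.
Complete frames: 187252.

187252 frames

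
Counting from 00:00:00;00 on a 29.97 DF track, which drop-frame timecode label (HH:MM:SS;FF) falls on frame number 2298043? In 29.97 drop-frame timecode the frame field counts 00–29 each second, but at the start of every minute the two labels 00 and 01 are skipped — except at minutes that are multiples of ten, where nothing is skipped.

Each 10-minute DF block holds 10 × 60 × 30 − 9 × 2 = 17982 frames. 2298043 ÷ 17982 → 127 full blocks, remainder 14329.
Within the partial block the first minute is 1800 frames and each further minute 1798, so 7 further minute boundaries passed. Total skipped labels = 18 × 127 + 2 × 7 = 2300.
Non-drop label index = 2298043 + 2300 = 2300343; at 30 labels/s that is 21:17:58:03, i.e. DF 21:17:58;03.

21:17:58;03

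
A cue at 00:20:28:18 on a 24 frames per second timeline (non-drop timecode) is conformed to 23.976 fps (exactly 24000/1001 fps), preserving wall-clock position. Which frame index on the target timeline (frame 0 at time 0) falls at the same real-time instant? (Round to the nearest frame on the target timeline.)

Source frame index: (0×3600 + 20×60 + 28) × 24 + 18 = 29490.
Real time: 29490 / (24) = 4915/4 s.
Target frame: (4915/4) × (24000/1001) = 29490000/1001 ≈ 29460.539 → 29461.

frame 29461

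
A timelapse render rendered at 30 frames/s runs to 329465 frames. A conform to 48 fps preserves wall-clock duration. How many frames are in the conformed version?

527144 frames

Target frames = source frames × (target rate / source rate) = 329465 × (48)/(30) = 329465 × 8/5 = 527144.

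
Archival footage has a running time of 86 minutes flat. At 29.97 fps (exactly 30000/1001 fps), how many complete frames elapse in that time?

154645 frames

86 min = 5160 s.
Frames = 5160 × 30000/1001 = 154800000/1001 ≈ 154645.3546.
Complete frames: 154645.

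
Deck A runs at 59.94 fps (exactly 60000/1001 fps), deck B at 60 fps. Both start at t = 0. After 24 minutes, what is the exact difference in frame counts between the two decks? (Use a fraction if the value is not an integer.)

24 min = 1440 s.
A emits 60000/1001 × 1440 = 86400000/1001 frames; B emits 60 × 1440 = 86400.
Difference = 86400/1001 frames (≈ 86.3137); B is ahead of A.

86400/1001 frames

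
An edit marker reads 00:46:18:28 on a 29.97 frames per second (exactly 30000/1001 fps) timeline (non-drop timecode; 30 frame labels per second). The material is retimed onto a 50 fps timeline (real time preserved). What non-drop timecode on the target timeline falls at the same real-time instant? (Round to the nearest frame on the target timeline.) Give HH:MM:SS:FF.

Source frame index: (0×3600 + 46×60 + 18) × 30 + 28 = 83368.
Real time: 83368 / (30000/1001) = 10431421/3750 s.
Target frame: (10431421/3750) × (50) = 10431421/75 ≈ 139085.613 → 139086.
At 50 labels/s: frame 139086 → 00:46:21:36.

00:46:21:36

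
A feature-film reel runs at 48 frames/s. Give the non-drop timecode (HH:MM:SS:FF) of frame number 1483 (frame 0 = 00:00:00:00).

00:00:30:43

1483 ÷ 48 = 30 full seconds, remainder 43 frames.
30 s = 0 h 0 min 30 s.
Timecode: 00:00:30:43.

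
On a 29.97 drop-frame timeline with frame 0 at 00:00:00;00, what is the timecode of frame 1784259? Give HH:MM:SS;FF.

16:32:14;25

Ten DF minutes hold 17982 frames, so frame 1784259 lies in block 99 (frames 1780218–1798199) with 4041 frames into that block.
The block's first minute is 1800 frames and the rest 1798 each; 4041 frames reaches minute 2, so 99 × 18 + 2 × 2 = 1786 labels have been skipped so far.
Adding those back, label number 1784259 + 1786 = 1786045 at 30 labels/s is 59534 s + 25 f = 16 h 32 min 14 s frame 25, i.e. 16:32:14;25.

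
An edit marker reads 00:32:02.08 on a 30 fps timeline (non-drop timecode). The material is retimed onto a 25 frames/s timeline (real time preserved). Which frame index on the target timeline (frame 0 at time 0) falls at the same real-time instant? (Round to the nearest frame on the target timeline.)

frame 48057

Source frame index: (0×3600 + 32×60 + 2) × 30 + 8 = 57668.
Real time: 57668 / (30) = 28834/15 s.
Target frame: (28834/15) × (25) = 144170/3 ≈ 48056.667 → 48057.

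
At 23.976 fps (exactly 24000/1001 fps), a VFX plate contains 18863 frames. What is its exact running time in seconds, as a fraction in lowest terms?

Running time = 18863 ÷ (24000/1001) = 18863 × 1001/24000 = 18881863/24000 s.

18881863/24000 seconds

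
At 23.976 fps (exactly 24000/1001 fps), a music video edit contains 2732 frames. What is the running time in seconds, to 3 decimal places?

Running time = 2732 × 1001/24000 = 683683/6000 s ≈ 113.947 s.

113.947 seconds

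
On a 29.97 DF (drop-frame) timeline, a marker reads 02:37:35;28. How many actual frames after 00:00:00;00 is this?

283394

As if non-drop at 30 labels/s: (2 × 3600 + 37 × 60 + 35) × 30 + 28 = 283678.
Minute boundaries passed: 157; those not divisible by 10: 157 − 15 = 142; dropped labels = 2 × 142 = 284.
Actual frame index = 283678 − 284 = 283394.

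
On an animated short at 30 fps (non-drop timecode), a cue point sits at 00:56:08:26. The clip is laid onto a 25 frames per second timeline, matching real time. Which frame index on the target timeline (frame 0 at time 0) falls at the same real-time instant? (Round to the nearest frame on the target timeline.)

frame 84222

Source frame index: (0×3600 + 56×60 + 8) × 30 + 26 = 101066.
Real time: 101066 / (30) = 50533/15 s.
Target frame: (50533/15) × (25) = 252665/3 ≈ 84221.667 → 84222.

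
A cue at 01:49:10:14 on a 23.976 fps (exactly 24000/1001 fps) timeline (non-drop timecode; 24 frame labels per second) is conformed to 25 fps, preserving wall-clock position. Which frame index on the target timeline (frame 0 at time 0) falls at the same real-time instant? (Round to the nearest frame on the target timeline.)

frame 163928

Source frame index: (1×3600 + 49×60 + 10) × 24 + 14 = 157214.
Real time: 157214 / (24000/1001) = 78685607/12000 s.
Target frame: (78685607/12000) × (25) = 78685607/480 ≈ 163928.348 → 163928.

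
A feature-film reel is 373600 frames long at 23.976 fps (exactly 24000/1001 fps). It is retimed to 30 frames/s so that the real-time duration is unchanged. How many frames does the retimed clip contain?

467467 frames

Target frames = source frames × (target rate / source rate) = 373600 × (30)/(24000/1001) = 373600 × 1001/800 = 467467.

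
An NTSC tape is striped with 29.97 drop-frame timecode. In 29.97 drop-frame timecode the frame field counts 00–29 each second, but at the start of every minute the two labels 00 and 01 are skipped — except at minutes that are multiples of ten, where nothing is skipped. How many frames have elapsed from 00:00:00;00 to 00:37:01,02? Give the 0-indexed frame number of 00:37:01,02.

As if non-drop at 30 labels/s: (0 × 3600 + 37 × 60 + 1) × 30 + 2 = 66632.
Minute boundaries passed: 37; those not divisible by 10: 37 − 3 = 34; dropped labels = 2 × 34 = 68.
Actual frame index = 66632 − 68 = 66564.

66564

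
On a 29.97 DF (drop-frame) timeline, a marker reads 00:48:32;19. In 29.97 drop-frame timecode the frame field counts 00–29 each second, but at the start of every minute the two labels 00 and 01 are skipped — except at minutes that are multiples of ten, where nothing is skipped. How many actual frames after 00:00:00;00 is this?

Complete 10-minute blocks: 4, each 17982 frames → 71928.
Remaining 8 whole minutes in the current block: 1800 + 7 × 1798 = 14386 frames.
Within the current minute: 32 × 30 + 19 − 2 = 977 (labels ;00/;01 skipped at this minute). Total = 71928 + 14386 + 977 = 87291.

87291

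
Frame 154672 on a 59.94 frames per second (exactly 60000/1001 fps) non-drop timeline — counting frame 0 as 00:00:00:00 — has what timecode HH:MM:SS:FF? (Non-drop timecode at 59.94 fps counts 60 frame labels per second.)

154672 ÷ 60 = 2577 full seconds, remainder 52 frames.
2577 s = 0 h 42 min 57 s.
Timecode: 00:42:57:52.

00:42:57:52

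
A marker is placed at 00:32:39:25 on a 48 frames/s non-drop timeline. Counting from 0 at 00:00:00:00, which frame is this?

Total seconds to the label: (0 × 3600 + 32 × 60 + 39) = 1959.
Frame index = 1959 × 48 + 25 = 94057.

frame 94057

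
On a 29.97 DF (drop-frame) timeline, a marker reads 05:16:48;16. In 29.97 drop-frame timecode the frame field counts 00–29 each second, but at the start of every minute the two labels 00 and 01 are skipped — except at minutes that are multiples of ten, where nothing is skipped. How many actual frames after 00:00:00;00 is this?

569686

Complete 10-minute blocks: 31, each 17982 frames → 557442.
Remaining 6 whole minutes in the current block: 1800 + 5 × 1798 = 10790 frames.
Within the current minute: 48 × 30 + 16 − 2 = 1454 (labels ;00/;01 skipped at this minute). Total = 557442 + 10790 + 1454 = 569686.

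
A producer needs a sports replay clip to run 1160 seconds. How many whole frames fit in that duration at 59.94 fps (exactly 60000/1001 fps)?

69530 frames

Frames = 1160 × 60000/1001 = 69600000/1001 ≈ 69530.4695.
Complete frames: 69530.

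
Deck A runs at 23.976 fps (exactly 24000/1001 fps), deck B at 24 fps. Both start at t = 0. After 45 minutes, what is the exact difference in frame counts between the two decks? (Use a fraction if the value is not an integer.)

45 min = 2700 s.
A emits 24000/1001 × 2700 = 64800000/1001 frames; B emits 24 × 2700 = 64800.
Difference = 64800/1001 frames (≈ 64.7353); B is ahead of A.

64800/1001 frames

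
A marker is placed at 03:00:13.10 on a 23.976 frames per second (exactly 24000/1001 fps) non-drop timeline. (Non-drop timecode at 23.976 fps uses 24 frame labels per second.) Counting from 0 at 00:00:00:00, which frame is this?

259522

Total seconds to the label: (3 × 3600 + 0 × 60 + 13) = 10813.
Frame index = 10813 × 24 + 10 = 259522.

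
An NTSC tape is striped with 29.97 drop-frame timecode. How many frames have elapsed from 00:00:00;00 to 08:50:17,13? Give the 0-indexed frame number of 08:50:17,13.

Complete 10-minute blocks: 53, each 17982 frames → 953046.
Remaining 0 whole minutes in the current block: 0 frames.
Within the current minute: 17 × 30 + 13 = 523. Total = 953046 + 0 + 523 = 953569.

953569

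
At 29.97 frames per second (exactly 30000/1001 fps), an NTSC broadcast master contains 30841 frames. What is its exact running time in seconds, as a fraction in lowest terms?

30871841/30000 seconds

Running time = 30841 ÷ (30000/1001) = 30841 × 1001/30000 = 30871841/30000 s.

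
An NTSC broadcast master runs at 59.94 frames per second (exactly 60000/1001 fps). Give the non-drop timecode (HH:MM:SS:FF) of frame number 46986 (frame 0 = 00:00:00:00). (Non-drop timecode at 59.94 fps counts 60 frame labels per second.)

00:13:03:06

46986 ÷ 60 = 783 full seconds, remainder 6 frames.
783 s = 0 h 13 min 3 s.
Timecode: 00:13:03:06.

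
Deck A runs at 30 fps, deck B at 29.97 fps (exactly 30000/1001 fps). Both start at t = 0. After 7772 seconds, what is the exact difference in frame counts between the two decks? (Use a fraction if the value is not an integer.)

A emits 30 × 7772 = 233160 frames; B emits 30000/1001 × 7772 = 233160000/1001.
Difference = 233160/1001 frames (≈ 232.9271); B is behind A.

233160/1001 frames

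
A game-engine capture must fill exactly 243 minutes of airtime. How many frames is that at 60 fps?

874800 frames

243 min = 14580 s.
Frames = 14580 × 60 = 874800.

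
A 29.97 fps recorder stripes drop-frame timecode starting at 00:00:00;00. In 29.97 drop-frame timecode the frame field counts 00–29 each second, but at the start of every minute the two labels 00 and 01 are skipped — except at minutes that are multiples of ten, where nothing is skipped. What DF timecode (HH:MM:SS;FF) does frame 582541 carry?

05:23:57;13

Ten DF minutes hold 17982 frames, so frame 582541 lies in block 32 (frames 575424–593405) with 7117 frames into that block.
The block's first minute is 1800 frames and the rest 1798 each; 7117 frames reaches minute 3, so 32 × 18 + 3 × 2 = 582 labels have been skipped so far.
Adding those back, label number 582541 + 582 = 583123 at 30 labels/s is 19437 s + 13 f = 5 h 23 min 57 s frame 13, i.e. 05:23:57;13.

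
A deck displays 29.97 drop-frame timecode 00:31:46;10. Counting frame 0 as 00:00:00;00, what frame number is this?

57134

As if non-drop at 30 labels/s: (0 × 3600 + 31 × 60 + 46) × 30 + 10 = 57190.
Minute boundaries passed: 31; those not divisible by 10: 31 − 3 = 28; dropped labels = 2 × 28 = 56.
Actual frame index = 57190 − 56 = 57134.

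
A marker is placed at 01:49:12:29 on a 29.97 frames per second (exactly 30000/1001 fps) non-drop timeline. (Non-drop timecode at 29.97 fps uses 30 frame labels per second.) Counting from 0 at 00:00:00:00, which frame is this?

196589

Total seconds to the label: (1 × 3600 + 49 × 60 + 12) = 6552.
Frame index = 6552 × 30 + 29 = 196589.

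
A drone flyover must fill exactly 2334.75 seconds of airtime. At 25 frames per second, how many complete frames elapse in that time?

Frames = 2334.75 × 25 = 233475/4 ≈ 58368.7500.
Complete frames: 58368.

58368 frames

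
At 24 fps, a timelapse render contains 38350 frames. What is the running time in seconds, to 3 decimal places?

1597.917 seconds

Running time = 38350 × 1/24 = 19175/12 s ≈ 1597.917 s.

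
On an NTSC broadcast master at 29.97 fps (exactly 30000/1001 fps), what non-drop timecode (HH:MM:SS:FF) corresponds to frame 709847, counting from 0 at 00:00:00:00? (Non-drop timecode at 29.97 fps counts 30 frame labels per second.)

06:34:21:17

709847 ÷ 30 = 23661 full seconds, remainder 17 frames.
23661 s = 6 h 34 min 21 s.
Timecode: 06:34:21:17.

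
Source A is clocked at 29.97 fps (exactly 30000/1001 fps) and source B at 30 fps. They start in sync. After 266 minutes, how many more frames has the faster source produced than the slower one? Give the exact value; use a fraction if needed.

266 min = 15960 s.
A emits 30000/1001 × 15960 = 68400000/143 frames; B emits 30 × 15960 = 478800.
Difference = 68400/143 frames (≈ 478.3217); B is ahead of A.

68400/143 frames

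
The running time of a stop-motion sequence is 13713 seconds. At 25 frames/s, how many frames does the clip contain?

Frames = 13713 × 25 = 342825.

342825 frames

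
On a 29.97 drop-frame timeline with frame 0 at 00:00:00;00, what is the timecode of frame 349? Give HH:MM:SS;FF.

00:00:11;19

Each 10-minute DF block holds 10 × 60 × 30 − 9 × 2 = 17982 frames. 349 ÷ 17982 → 0 full blocks, remainder 349.
Within the partial block the first minute is 1800 frames and each further minute 1798, so 0 further minute boundaries passed. Total skipped labels = 18 × 0 + 2 × 0 = 0.
Non-drop label index = 349 + 0 = 349; at 30 labels/s that is 00:00:11:19, i.e. DF 00:00:11;19.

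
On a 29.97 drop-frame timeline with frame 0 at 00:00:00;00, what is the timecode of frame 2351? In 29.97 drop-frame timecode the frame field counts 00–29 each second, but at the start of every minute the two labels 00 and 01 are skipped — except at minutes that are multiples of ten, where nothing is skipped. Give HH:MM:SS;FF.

00:01:18;13

Ten DF minutes hold 17982 frames, so frame 2351 lies in block 0 (frames 0–17981) with 2351 frames into that block.
The block's first minute is 1800 frames and the rest 1798 each; 2351 frames reaches minute 1, so 0 × 18 + 1 × 2 = 2 labels have been skipped so far.
Adding those back, label number 2351 + 2 = 2353 at 30 labels/s is 78 s + 13 f = 0 h 1 min 18 s frame 13, i.e. 00:01:18;13.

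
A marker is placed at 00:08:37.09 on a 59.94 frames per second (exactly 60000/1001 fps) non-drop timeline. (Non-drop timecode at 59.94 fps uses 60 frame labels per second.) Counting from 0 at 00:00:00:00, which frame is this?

31029

Total seconds to the label: (0 × 3600 + 8 × 60 + 37) = 517.
Frame index = 517 × 60 + 9 = 31029.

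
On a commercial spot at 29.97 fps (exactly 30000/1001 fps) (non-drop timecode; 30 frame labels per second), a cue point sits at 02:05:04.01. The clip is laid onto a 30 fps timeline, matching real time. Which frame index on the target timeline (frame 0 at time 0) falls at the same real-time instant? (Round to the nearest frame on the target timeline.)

frame 225346

Source frame index: (2×3600 + 5×60 + 4) × 30 + 1 = 225121.
Real time: 225121 / (30000/1001) = 225346121/30000 s.
Target frame: (225346121/30000) × (30) = 225346121/1000 ≈ 225346.121 → 225346.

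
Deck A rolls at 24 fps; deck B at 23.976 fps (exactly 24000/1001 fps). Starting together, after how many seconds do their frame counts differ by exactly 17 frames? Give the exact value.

The gap grows by |24000/1001 − 24| = 24/1001 frames per second.
Time for a 17-frame gap: 17 ÷ (24/1001) = 17017/24 s.

17017/24 seconds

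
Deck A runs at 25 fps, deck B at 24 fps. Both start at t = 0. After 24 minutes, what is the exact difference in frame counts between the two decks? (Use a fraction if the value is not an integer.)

1440 frames

24 min = 1440 s.
A emits 25 × 1440 = 36000 frames; B emits 24 × 1440 = 34560.
Difference = 1440 frames; B is behind A.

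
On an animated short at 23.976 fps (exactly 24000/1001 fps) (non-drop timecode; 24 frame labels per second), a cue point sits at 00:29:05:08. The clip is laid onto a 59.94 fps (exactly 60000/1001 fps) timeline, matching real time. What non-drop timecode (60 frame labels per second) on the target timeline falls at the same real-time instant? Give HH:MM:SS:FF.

00:29:05:20

Source frame index: (0×3600 + 29×60 + 5) × 24 + 8 = 41888.
Real time: 41888 / (24000/1001) = 1310309/750 s.
Target frame: (1310309/750) × (60000/1001) = 104720.
At 60 labels/s: frame 104720 → 00:29:05:20.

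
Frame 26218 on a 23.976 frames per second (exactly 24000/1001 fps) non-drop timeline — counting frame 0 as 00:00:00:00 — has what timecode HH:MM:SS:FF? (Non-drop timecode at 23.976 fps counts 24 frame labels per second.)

00:18:12:10

26218 ÷ 24 = 1092 full seconds, remainder 10 frames.
1092 s = 0 h 18 min 12 s.
Timecode: 00:18:12:10.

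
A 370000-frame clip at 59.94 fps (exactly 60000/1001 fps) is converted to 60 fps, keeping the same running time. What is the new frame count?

Target frames = source frames × (target rate / source rate) = 370000 × (60)/(60000/1001) = 370000 × 1001/1000 = 370370.

370370 frames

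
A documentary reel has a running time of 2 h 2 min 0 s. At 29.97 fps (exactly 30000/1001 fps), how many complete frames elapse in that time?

2 h 2 min 0 s = 7320 s.
Frames = 7320 × 30000/1001 = 219600000/1001 ≈ 219380.6194.
Complete frames: 219380.

219380 frames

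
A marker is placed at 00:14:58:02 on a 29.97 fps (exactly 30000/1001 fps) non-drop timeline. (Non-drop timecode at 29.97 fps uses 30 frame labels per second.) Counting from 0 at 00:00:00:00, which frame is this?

frame 26942

Total seconds to the label: (0 × 3600 + 14 × 60 + 58) = 898.
Frame index = 898 × 30 + 2 = 26942.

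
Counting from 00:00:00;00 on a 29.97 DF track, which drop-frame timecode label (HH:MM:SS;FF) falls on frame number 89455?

00:49:44;25

Each 10-minute DF block holds 10 × 60 × 30 − 9 × 2 = 17982 frames. 89455 ÷ 17982 → 4 full blocks, remainder 17527.
Within the partial block the first minute is 1800 frames and each further minute 1798, so 9 further minute boundaries passed. Total skipped labels = 18 × 4 + 2 × 9 = 90.
Non-drop label index = 89455 + 90 = 89545; at 30 labels/s that is 00:49:44:25, i.e. DF 00:49:44;25.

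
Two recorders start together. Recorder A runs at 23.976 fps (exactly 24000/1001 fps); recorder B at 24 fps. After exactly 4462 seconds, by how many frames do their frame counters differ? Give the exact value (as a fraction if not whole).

107088/1001 frames

A emits 24000/1001 × 4462 = 107088000/1001 frames; B emits 24 × 4462 = 107088.
Difference = 107088/1001 frames (≈ 106.9810); B is ahead of A.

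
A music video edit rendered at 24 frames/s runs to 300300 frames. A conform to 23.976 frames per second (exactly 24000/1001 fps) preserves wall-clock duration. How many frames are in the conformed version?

300000 frames

Target frames = source frames × (target rate / source rate) = 300300 × (24000/1001)/(24) = 300300 × 1000/1001 = 300000.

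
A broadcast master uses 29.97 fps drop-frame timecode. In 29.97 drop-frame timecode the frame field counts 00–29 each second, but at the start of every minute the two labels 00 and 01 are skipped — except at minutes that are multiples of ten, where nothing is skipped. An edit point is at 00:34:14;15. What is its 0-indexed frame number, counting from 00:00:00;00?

As if non-drop at 30 labels/s: (0 × 3600 + 34 × 60 + 14) × 30 + 15 = 61635.
Minute boundaries passed: 34; those not divisible by 10: 34 − 3 = 31; dropped labels = 2 × 31 = 62.
Actual frame index = 61635 − 62 = 61573.

61573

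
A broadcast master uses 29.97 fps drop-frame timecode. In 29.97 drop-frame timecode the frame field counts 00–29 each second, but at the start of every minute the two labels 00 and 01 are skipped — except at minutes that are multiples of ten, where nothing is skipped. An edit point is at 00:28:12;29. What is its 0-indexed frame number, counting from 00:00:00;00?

Complete 10-minute blocks: 2, each 17982 frames → 35964.
Remaining 8 whole minutes in the current block: 1800 + 7 × 1798 = 14386 frames.
Within the current minute: 12 × 30 + 29 − 2 = 387 (labels ;00/;01 skipped at this minute). Total = 35964 + 14386 + 387 = 50737.

50737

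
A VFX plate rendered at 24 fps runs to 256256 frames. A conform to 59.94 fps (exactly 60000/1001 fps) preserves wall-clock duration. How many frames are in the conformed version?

640000 frames

Target frames = source frames × (target rate / source rate) = 256256 × (60000/1001)/(24) = 256256 × 2500/1001 = 640000.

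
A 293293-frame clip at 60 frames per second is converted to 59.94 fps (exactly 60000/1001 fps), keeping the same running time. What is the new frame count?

Target frames = source frames × (target rate / source rate) = 293293 × (60000/1001)/(60) = 293293 × 1000/1001 = 293000.

293000 frames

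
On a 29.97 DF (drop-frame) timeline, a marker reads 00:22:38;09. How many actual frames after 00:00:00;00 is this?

40709

As if non-drop at 30 labels/s: (0 × 3600 + 22 × 60 + 38) × 30 + 9 = 40749.
Minute boundaries passed: 22; those not divisible by 10: 22 − 2 = 20; dropped labels = 2 × 20 = 40.
Actual frame index = 40749 − 40 = 40709.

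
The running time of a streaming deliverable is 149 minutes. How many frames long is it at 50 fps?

149 min = 8940 s.
Frames = 8940 × 50 = 447000.

447000 frames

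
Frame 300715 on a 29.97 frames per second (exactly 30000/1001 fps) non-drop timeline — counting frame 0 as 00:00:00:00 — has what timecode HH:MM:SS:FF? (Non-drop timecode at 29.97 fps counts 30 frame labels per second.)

02:47:03:25

300715 ÷ 30 = 10023 full seconds, remainder 25 frames.
10023 s = 2 h 47 min 3 s.
Timecode: 02:47:03:25.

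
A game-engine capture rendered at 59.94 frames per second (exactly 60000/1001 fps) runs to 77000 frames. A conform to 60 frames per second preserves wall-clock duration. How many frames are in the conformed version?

Target frames = source frames × (target rate / source rate) = 77000 × (60)/(60000/1001) = 77000 × 1001/1000 = 77077.

77077 frames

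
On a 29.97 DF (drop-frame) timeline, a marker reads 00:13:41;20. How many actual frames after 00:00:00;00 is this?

As if non-drop at 30 labels/s: (0 × 3600 + 13 × 60 + 41) × 30 + 20 = 24650.
Minute boundaries passed: 13; those not divisible by 10: 13 − 1 = 12; dropped labels = 2 × 12 = 24.
Actual frame index = 24650 − 24 = 24626.

24626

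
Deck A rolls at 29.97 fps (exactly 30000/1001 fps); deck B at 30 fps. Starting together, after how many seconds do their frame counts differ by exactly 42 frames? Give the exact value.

The gap grows by |30 − 30000/1001| = 30/1001 frames per second.
Time for a 42-frame gap: 42 ÷ (30/1001) = 1401.4 s.

1401.4 seconds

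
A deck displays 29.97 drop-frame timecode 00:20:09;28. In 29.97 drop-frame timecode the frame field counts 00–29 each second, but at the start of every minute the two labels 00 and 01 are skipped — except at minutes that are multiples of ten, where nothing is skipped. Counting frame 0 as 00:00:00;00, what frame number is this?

36262

Complete 10-minute blocks: 2, each 17982 frames → 35964.
Remaining 0 whole minutes in the current block: 0 frames.
Within the current minute: 9 × 30 + 28 = 298. Total = 35964 + 0 + 298 = 36262.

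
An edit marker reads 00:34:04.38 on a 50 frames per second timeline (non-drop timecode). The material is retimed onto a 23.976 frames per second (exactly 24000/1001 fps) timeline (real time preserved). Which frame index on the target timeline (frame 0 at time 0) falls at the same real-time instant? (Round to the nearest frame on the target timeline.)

Source frame index: (0×3600 + 34×60 + 4) × 50 + 38 = 102238.
Real time: 102238 / (50) = 51119/25 s.
Target frame: (51119/25) × (24000/1001) = 49074240/1001 ≈ 49025.215 → 49025.

frame 49025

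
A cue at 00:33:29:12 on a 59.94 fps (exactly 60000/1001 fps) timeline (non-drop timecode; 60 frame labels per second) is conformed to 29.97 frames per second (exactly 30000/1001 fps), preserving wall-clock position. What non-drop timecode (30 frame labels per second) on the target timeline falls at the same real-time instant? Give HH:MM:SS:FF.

Source frame index: (0×3600 + 33×60 + 29) × 60 + 12 = 120552.
Real time: 120552 / (60000/1001) = 5028023/2500 s.
Target frame: (5028023/2500) × (30000/1001) = 60276.
At 30 labels/s: frame 60276 → 00:33:29:06.

00:33:29:06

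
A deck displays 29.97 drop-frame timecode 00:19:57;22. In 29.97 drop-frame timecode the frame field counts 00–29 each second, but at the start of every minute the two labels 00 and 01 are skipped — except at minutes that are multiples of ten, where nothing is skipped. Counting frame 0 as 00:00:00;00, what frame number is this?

As if non-drop at 30 labels/s: (0 × 3600 + 19 × 60 + 57) × 30 + 22 = 35932.
Minute boundaries passed: 19; those not divisible by 10: 19 − 1 = 18; dropped labels = 2 × 18 = 36.
Actual frame index = 35932 − 36 = 35896.

35896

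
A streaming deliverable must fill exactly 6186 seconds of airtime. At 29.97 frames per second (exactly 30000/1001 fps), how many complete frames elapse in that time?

185394 frames

Frames = 6186 × 30000/1001 = 185580000/1001 ≈ 185394.6054.
Complete frames: 185394.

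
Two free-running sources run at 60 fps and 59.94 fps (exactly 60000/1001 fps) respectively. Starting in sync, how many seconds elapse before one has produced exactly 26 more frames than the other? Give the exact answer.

13013/30 seconds

The gap grows by |60000/1001 − 60| = 60/1001 frames per second.
Time for a 26-frame gap: 26 ÷ (60/1001) = 13013/30 s.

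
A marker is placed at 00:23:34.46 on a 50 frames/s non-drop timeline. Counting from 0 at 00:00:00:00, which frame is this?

70746

Total seconds to the label: (0 × 3600 + 23 × 60 + 34) = 1414.
Frame index = 1414 × 50 + 46 = 70746.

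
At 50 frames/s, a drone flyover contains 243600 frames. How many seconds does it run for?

Running time = 243600 / (50) = 4872 s.

4872 seconds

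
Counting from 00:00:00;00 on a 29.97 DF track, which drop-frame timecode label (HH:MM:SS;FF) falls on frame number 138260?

01:16:53;08

Each 10-minute DF block holds 10 × 60 × 30 − 9 × 2 = 17982 frames. 138260 ÷ 17982 → 7 full blocks, remainder 12386.
Within the partial block the first minute is 1800 frames and each further minute 1798, so 6 further minute boundaries passed. Total skipped labels = 18 × 7 + 2 × 6 = 138.
Non-drop label index = 138260 + 138 = 138398; at 30 labels/s that is 01:16:53:08, i.e. DF 01:16:53;08.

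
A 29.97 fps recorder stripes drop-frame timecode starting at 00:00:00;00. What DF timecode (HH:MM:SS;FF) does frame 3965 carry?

00:02:12;09

Ten DF minutes hold 17982 frames, so frame 3965 lies in block 0 (frames 0–17981) with 3965 frames into that block.
The block's first minute is 1800 frames and the rest 1798 each; 3965 frames reaches minute 2, so 0 × 18 + 2 × 2 = 4 labels have been skipped so far.
Adding those back, label number 3965 + 4 = 3969 at 30 labels/s is 132 s + 9 f = 0 h 2 min 12 s frame 9, i.e. 00:02:12;09.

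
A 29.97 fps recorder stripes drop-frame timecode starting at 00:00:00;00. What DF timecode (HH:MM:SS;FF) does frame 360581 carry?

03:20:31;11

Each 10-minute DF block holds 10 × 60 × 30 − 9 × 2 = 17982 frames. 360581 ÷ 17982 → 20 full blocks, remainder 941.
Within the partial block the first minute is 1800 frames and each further minute 1798, so 0 further minute boundaries passed. Total skipped labels = 18 × 20 + 2 × 0 = 360.
Non-drop label index = 360581 + 360 = 360941; at 30 labels/s that is 03:20:31:11, i.e. DF 03:20:31;11.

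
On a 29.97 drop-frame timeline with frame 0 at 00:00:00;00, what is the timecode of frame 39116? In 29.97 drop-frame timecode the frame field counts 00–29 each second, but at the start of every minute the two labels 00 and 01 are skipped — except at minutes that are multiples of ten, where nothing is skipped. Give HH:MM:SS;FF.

Each 10-minute DF block holds 10 × 60 × 30 − 9 × 2 = 17982 frames. 39116 ÷ 17982 → 2 full blocks, remainder 3152.
Within the partial block the first minute is 1800 frames and each further minute 1798, so 1 further minute boundary passed. Total skipped labels = 18 × 2 + 2 × 1 = 38.
Non-drop label index = 39116 + 38 = 39154; at 30 labels/s that is 00:21:45:04, i.e. DF 00:21:45;04.

00:21:45;04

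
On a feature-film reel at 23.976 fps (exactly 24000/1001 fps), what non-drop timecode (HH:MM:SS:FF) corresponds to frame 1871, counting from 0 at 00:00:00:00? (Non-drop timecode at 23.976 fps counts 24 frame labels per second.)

00:01:17:23

1871 ÷ 24 = 77 full seconds, remainder 23 frames.
77 s = 0 h 1 min 17 s.
Timecode: 00:01:17:23.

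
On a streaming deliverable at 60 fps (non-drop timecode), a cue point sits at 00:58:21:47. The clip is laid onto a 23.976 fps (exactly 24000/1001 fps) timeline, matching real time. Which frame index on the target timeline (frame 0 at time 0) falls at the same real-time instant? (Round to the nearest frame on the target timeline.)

frame 83959

Source frame index: (0×3600 + 58×60 + 21) × 60 + 47 = 210107.
Real time: 210107 / (60) = 210107/60 s.
Target frame: (210107/60) × (24000/1001) = 84042800/1001 ≈ 83958.841 → 83959.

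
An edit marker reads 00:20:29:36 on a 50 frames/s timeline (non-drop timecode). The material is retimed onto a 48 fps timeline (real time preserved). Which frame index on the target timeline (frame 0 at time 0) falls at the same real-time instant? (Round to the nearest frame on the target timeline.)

Source frame index: (0×3600 + 20×60 + 29) × 50 + 36 = 61486.
Real time: 61486 / (50) = 30743/25 s.
Target frame: (30743/25) × (48) = 1475664/25 ≈ 59026.560 → 59027.

frame 59027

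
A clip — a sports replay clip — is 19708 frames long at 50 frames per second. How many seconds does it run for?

394.16 seconds

Running time = 19708 / (50) = 394.16 s.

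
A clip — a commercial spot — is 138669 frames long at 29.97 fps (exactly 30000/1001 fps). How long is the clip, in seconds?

4626.9223 seconds

Running time = 138669 / (30000/1001) = 4626.9223 s.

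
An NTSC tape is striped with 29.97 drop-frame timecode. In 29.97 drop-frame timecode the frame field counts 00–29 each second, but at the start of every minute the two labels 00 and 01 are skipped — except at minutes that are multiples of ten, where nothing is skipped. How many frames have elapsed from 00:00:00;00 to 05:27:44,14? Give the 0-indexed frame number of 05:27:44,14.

589344

As if non-drop at 30 labels/s: (5 × 3600 + 27 × 60 + 44) × 30 + 14 = 589934.
Minute boundaries passed: 327; those not divisible by 10: 327 − 32 = 295; dropped labels = 2 × 295 = 590.
Actual frame index = 589934 − 590 = 589344.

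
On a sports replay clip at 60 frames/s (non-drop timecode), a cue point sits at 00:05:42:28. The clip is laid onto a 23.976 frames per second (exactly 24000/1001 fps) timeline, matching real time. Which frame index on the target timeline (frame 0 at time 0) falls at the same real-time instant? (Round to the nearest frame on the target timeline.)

Source frame index: (0×3600 + 5×60 + 42) × 60 + 28 = 20548.
Real time: 20548 / (60) = 5137/15 s.
Target frame: (5137/15) × (24000/1001) = 747200/91 ≈ 8210.989 → 8211.

frame 8211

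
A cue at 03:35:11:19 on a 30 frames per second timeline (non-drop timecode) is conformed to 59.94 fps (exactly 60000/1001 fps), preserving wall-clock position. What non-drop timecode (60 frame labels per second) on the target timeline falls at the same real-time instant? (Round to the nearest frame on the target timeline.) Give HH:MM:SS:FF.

Source frame index: (3×3600 + 35×60 + 11) × 30 + 19 = 387349.
Real time: 387349 / (30) = 387349/30 s.
Target frame: (387349/30) × (60000/1001) = 774698000/1001 ≈ 773924.076 → 773924.
At 60 labels/s: frame 773924 → 03:34:58:44.

03:34:58:44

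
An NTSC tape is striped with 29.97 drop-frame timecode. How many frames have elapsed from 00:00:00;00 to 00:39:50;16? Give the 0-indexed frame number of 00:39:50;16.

As if non-drop at 30 labels/s: (0 × 3600 + 39 × 60 + 50) × 30 + 16 = 71716.
Minute boundaries passed: 39; those not divisible by 10: 39 − 3 = 36; dropped labels = 2 × 36 = 72.
Actual frame index = 71716 − 72 = 71644.

71644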